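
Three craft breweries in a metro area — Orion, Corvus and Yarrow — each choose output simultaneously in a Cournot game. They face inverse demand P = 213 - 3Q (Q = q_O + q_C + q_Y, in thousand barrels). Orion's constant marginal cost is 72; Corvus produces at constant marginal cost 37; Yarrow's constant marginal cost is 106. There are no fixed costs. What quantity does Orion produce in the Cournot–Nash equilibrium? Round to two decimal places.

Orion's profit: π_O = (213 - 3Q)q_O - (72q_O). Setting ∂π_O/∂q_O = 0: 141 - 6q_O - 3(q_C + q_Y) = 0.
Corvus's first-order condition: 176 - 6q_C - 3(q_O + q_Y) = 0.
Yarrow's profit: π_Y = (213 - 3Q)q_Y - (106q_Y). Setting ∂π_Y/∂q_Y = 0: 107 - 6q_Y - 3(q_O + q_C) = 0.
Adding the 3 conditions: 424 − 6Q − 6Q = 0, i.e. Q = 106/3.
Back-substituting: q_O = (141 − 106)/3 = 35/3, q_C = (176 − 106)/3 = 70/3, q_Y = (107 − 106)/3 = 1/3.

11.67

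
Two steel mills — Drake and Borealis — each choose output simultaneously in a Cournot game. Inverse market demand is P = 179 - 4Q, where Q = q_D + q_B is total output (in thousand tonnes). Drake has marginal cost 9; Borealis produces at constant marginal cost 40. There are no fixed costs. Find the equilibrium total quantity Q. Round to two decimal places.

Drake's profit: π_D = (179 - 4Q)q_D - (9q_D). Setting ∂π_D/∂q_D = 0: 170 - 8q_D - 4(q_B) = 0.
Borealis's profit: π_B = (179 - 4Q)q_B - (40q_B). Setting ∂π_B/∂q_B = 0: 139 - 8q_B - 4(q_D) = 0.
Rearranging gives the reaction functions q_D = (170 - 4q_B)/8 and q_B = (139 - 4q_D)/8.
Substituting one into the other gives q_D = 67/4 and q_B = 9.
Total output Q = 67/4 + 9 = 103/4.

25.75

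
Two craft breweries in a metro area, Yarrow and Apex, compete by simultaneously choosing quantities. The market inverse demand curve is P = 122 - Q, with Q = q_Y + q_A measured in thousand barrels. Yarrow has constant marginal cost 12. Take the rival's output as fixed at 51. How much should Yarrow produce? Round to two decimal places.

29.50

With the rival's output fixed at 51, Yarrow's profit is π_Y = (122 - 51 - q_Y)q_Y - (12q_Y) = (71 - q_Y)q_Y - (12q_Y).
∂π_Y/∂q_Y = 59 - 2q_Y = 0, so q_Y = 59/2.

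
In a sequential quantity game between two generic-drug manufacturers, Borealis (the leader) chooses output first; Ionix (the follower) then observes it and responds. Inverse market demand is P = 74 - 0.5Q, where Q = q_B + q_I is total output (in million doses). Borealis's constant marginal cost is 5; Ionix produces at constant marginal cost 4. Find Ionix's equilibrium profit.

648

The follower Ionix best-responds to any q_B: π_I = (74 - 0.5Q)q_I - 4q_I.
Setting the follower's marginal profit to zero, 70 - (1/2)q_B - q_I = 0, i.e. q_I = (70 - (1/2)q_B).
Borealis substitutes q_I(q_B) into its own profit: π_B = q_B(74 - (1/2)q_B - (70 - (1/2)q_B)/2) - 5q_B = (39 - (1/4)q_B)q_B - 5q_B.
Maximising: ∂π_B/∂q_B = 34 - (1/2)q_B = 0, giving q_B = 68.
Then q_I = (70 - (1/2)·68) = 36.
Price P = 74 - (1/2)·104 = 22.
Ionix's profit: (22 - 4)·36 = 648.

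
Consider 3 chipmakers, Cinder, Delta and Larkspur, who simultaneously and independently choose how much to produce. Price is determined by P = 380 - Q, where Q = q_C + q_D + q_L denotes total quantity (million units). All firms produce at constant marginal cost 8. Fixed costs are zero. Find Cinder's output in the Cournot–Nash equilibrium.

93

A representative firm's profit is π_i = q_i(380 - Q) - 8q_i.
Setting ∂π_i/∂q_i = 0 with rivals' quantities fixed: 372 - 2q_i - Σ_{j≠i} q_j = 0.
By symmetry each firm produces the same amount; substituting Σ_{j≠i} q_j = 2q_i yields q_i = 372/4 = 93.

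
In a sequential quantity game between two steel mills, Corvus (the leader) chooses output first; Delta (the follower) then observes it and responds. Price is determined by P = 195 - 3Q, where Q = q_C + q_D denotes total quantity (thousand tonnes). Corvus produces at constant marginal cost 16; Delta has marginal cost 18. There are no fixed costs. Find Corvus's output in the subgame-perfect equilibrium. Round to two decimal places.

The follower Delta best-responds to any q_C: π_D = (195 - 3Q)q_D - 18q_D.
∂π_D/∂q_D = 177 - 3q_C - 6q_D = 0 gives the reaction function q_D = (177 - 3q_C)/6.
The leader anticipates this reaction. Substituting into P = 195 - 3Q gives P = 213/2 - (3/2)q_C, so π_C = (213/2 - (3/2)q_C)q_C - 16q_C.
Maximising: ∂π_C/∂q_C = 181/2 - 3q_C = 0, giving q_C = 181/6.
Then q_D = (177 - 3·(181/6))/6 = 173/12.

30.17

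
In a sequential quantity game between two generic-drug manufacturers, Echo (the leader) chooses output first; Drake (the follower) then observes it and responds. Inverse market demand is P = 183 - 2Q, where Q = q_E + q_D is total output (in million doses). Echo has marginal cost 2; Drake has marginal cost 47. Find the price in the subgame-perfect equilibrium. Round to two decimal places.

The follower Drake best-responds to any q_E: π_D = (183 - 2Q)q_D - 47q_D.
Follower FOC: 136 - 2q_E - 4q_D = 0, so q_D(q_E) = (136 - 2q_E)/4.
The leader anticipates this reaction. Substituting into P = 183 - 2Q gives P = 115 - q_E, so π_E = (115 - q_E)q_E - 2q_E.
Maximising: ∂π_E/∂q_E = 113 - 2q_E = 0, giving q_E = 113/2.
Then q_D = (136 - 2·(113/2))/4 = 23/4.
Total output Q = 249/4, so price P = 183 - 2·(249/4) = 117/2.

58.50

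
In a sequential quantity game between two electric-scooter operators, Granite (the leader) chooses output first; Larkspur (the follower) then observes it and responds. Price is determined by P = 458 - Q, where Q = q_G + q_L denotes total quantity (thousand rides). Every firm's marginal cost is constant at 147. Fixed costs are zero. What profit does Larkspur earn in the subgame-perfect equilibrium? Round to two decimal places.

The follower Larkspur best-responds to any q_G: π_L = (458 - Q)q_L - 147q_L.
Follower FOC: 311 - q_G - 2q_L = 0, so q_L(q_G) = (311 - q_G)/2.
Granite substitutes q_L(q_G) into its own profit: π_G = q_G(458 - q_G - (311 - q_G)/2) - 147q_G = (605/2 - (1/2)q_G)q_G - 147q_G.
Leader FOC: 311/2 - q_G = 0, so q_G = 311/2.
Then q_L = (311 - 311/2)/2 = 311/4.
Price P = 458 - 933/4 = 899/4.
Larkspur's profit: (899/4 - 147)·(311/4) = 6045.0625.

6045.06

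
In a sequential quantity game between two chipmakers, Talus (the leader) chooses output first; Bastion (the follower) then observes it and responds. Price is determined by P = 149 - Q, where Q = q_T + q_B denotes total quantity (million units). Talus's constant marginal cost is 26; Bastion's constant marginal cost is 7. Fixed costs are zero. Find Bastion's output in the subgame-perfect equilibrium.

Solve by backward induction. Given q_T, the follower Bastion maximises π_B = (149 - q_T - q_B)q_B - 7q_B.
Setting the follower's marginal profit to zero, 142 - q_T - 2q_B = 0, i.e. q_B = (142 - q_T)/2.
The leader anticipates this reaction. Substituting into P = 149 - Q gives P = 78 - (1/2)q_T, so π_T = (78 - (1/2)q_T)q_T - 26q_T.
Leader FOC: 52 - q_T = 0, so q_T = 52.
Then q_B = (142 - 52)/2 = 45.

45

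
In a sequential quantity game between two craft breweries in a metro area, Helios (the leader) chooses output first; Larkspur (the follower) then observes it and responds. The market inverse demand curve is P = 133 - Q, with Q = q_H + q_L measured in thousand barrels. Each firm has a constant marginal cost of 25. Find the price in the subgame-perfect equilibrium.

52

Solve by backward induction. Given q_H, the follower Larkspur maximises π_L = (133 - q_H - q_L)q_L - 25q_L.
Setting the follower's marginal profit to zero, 108 - q_H - 2q_L = 0, i.e. q_L = (108 - q_H)/2.
Helios substitutes q_L(q_H) into its own profit: π_H = q_H(133 - q_H - (108 - q_H)/2) - 25q_H = (79 - (1/2)q_H)q_H - 25q_H.
Maximising: ∂π_H/∂q_H = 54 - q_H = 0, giving q_H = 54.
Then q_L = (108 - 54)/2 = 27.
Total output Q = 81, so price P = 133 - 81 = 52.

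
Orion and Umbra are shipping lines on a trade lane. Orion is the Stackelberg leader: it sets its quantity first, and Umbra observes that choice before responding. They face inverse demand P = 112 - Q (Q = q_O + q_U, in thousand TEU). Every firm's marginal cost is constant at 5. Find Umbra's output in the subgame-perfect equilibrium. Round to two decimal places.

26.75

Solve by backward induction. Given q_O, the follower Umbra maximises π_U = (112 - q_O - q_U)q_U - 5q_U.
Follower FOC: 107 - q_O - 2q_U = 0, so q_U(q_O) = (107 - q_O)/2.
Orion substitutes q_U(q_O) into its own profit: π_O = q_O(112 - q_O - (107 - q_O)/2) - 5q_O = (117/2 - (1/2)q_O)q_O - 5q_O.
The leader's first-order condition 107/2 - q_O = 0 yields q_O = 107/2.
Then q_U = (107 - 107/2)/2 = 107/4.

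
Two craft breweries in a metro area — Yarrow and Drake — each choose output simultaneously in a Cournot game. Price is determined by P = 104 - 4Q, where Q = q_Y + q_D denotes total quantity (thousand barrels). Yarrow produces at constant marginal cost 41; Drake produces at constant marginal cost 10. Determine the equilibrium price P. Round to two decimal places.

Yarrow's profit: π_Y = (104 - 4Q)q_Y - (41q_Y). Setting ∂π_Y/∂q_Y = 0: 63 - 8q_Y - 4(q_D) = 0.
Drake's first-order condition: 94 - 8q_D - 4(q_Y) = 0.
Best responses: q_Y = (63 - 4q_D)/8, q_D = (94 - 4q_Y)/8.
Substituting one into the other gives q_Y = 8/3 and q_D = 125/12.
Total output Q = 157/12, so price P = 104 - 4·(157/12) = 155/3.

51.67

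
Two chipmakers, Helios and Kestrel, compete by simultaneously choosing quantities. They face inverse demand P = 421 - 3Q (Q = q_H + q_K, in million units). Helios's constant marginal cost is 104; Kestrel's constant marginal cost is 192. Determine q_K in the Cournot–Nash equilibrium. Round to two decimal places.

15.67

Helios's profit: π_H = (421 - 3Q)q_H - (104q_H). Setting ∂π_H/∂q_H = 0: 317 - 6q_H - 3(q_K) = 0.
Kestrel's profit: π_K = (421 - 3Q)q_K - (192q_K). Setting ∂π_K/∂q_K = 0: 229 - 6q_K - 3(q_H) = 0.
Best responses: q_H = (317 - 3q_K)/6, q_K = (229 - 3q_H)/6.
Substituting one into the other gives q_H = 45 and q_K = 47/3.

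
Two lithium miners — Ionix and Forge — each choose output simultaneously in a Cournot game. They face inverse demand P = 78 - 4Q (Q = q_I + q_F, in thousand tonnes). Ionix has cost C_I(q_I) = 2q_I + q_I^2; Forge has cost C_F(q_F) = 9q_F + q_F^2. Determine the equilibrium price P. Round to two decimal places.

36.57

Ionix's profit: π_I = (78 - 4Q)q_I - (2q_I + q_I²). Setting ∂π_I/∂q_I = 0: 76 - 10q_I - 4(q_F) = 0.
Forge's profit: π_F = (78 - 4Q)q_F - (9q_F + q_F²). Setting ∂π_F/∂q_F = 0: 69 - 10q_F - 4(q_I) = 0.
Rearranging gives the reaction functions q_I = (76 - 4q_F)/10 and q_F = (69 - 4q_I)/10.
Solving the pair: q_I = 121/21, q_F = 193/42.
Total output Q = 145/14, so price P = 78 - 4·(145/14) = 256/7.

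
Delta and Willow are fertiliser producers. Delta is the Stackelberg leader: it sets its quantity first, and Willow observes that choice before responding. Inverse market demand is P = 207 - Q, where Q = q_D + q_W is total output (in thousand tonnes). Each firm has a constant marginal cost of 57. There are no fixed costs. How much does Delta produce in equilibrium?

The follower Willow best-responds to any q_D: π_W = (207 - Q)q_W - 57q_W.
Setting the follower's marginal profit to zero, 150 - q_D - 2q_W = 0, i.e. q_W = (150 - q_D)/2.
The leader anticipates this reaction. Substituting into P = 207 - Q gives P = 132 - (1/2)q_D, so π_D = (132 - (1/2)q_D)q_D - 57q_D.
Maximising: ∂π_D/∂q_D = 75 - q_D = 0, giving q_D = 75.
Then q_W = (150 - 75)/2 = 75/2.

75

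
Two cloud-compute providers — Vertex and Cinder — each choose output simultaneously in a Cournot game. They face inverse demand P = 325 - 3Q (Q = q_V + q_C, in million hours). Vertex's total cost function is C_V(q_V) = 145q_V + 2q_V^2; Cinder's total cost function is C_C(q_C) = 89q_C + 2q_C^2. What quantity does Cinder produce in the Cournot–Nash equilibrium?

20

Vertex's profit: π_V = (325 - 3Q)q_V - (145q_V + 2q_V²). Setting ∂π_V/∂q_V = 0: 180 - 10q_V - 3(q_C) = 0.
Cinder's profit: π_C = (325 - 3Q)q_C - (89q_C + 2q_C²). Setting ∂π_C/∂q_C = 0: 236 - 10q_C - 3(q_V) = 0.
Rearranging gives the reaction functions q_V = (180 - 3q_C)/10 and q_C = (236 - 3q_V)/10.
Substituting one into the other gives q_V = 12 and q_C = 20.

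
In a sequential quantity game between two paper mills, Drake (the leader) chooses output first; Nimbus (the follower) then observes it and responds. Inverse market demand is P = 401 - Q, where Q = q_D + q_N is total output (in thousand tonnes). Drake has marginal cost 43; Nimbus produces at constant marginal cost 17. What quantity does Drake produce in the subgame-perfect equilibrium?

166

Solve by backward induction. Given q_D, the follower Nimbus maximises π_N = (401 - q_D - q_N)q_N - 17q_N.
Follower FOC: 384 - q_D - 2q_N = 0, so q_N(q_D) = (384 - q_D)/2.
Drake substitutes q_N(q_D) into its own profit: π_D = q_D(401 - q_D - (384 - q_D)/2) - 43q_D = (209 - (1/2)q_D)q_D - 43q_D.
Leader FOC: 166 - q_D = 0, so q_D = 166.
Then q_N = (384 - 166)/2 = 109.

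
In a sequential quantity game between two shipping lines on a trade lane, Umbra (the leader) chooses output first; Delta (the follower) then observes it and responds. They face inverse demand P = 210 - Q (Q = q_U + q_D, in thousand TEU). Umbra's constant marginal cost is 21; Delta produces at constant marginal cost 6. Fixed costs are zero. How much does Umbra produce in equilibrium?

87

Solve by backward induction. Given q_U, the follower Delta maximises π_D = (210 - q_U - q_D)q_D - 6q_D.
∂π_D/∂q_D = 204 - q_U - 2q_D = 0 gives the reaction function q_D = (204 - q_U)/2.
The leader anticipates this reaction. Substituting into P = 210 - Q gives P = 108 - (1/2)q_U, so π_U = (108 - (1/2)q_U)q_U - 21q_U.
Maximising: ∂π_U/∂q_U = 87 - q_U = 0, giving q_U = 87.
Then q_D = (204 - 87)/2 = 117/2.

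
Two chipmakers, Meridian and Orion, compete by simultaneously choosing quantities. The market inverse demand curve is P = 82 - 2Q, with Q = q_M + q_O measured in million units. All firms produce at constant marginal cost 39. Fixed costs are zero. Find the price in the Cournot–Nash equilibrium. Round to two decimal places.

53.33

Each firm earns π_i = (82 - 2Q)q_i - 39q_i.
Setting ∂π_i/∂q_i = 0 with rivals' quantities fixed: 43 - 4q_i - 2q_j = 0.
With identical firms every q_j equals q_i, so q_j = q_i and 43 = 6q_i, giving q_i = 43/6.
Total output Q = 43/3, so price P = 82 - 2·(43/3) = 160/3.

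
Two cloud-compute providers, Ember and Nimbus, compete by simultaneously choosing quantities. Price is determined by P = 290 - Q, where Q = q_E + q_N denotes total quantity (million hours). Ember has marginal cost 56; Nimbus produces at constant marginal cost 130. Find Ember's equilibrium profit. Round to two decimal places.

Ember's profit: π_E = (290 - Q)q_E - (56q_E). Setting ∂π_E/∂q_E = 0: 234 - 2q_E - (q_N) = 0.
Nimbus's profit: π_N = (290 - Q)q_N - (130q_N). Setting ∂π_N/∂q_N = 0: 160 - 2q_N - (q_E) = 0.
Rearranging gives the reaction functions q_E = (234 - q_N)/2 and q_N = (160 - q_E)/2.
Substituting one into the other gives q_E = 308/3 and q_N = 86/3.
Price P = 290 - 394/3 = 476/3.
Ember's profit: (476/3 - 56)·(308/3) = 10540.4444.

10540.44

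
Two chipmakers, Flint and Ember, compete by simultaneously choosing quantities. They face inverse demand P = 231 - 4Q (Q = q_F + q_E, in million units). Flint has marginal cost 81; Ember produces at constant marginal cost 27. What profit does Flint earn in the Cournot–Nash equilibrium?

256

Flint's profit: π_F = (231 - 4Q)q_F - (81q_F). Setting ∂π_F/∂q_F = 0: 150 - 8q_F - 4(q_E) = 0.
Ember's profit: π_E = (231 - 4Q)q_E - (27q_E). Setting ∂π_E/∂q_E = 0: 204 - 8q_E - 4(q_F) = 0.
So q_F = (150 - 4q_E)/8 and q_E = (204 - 4q_F)/8.
Solving the pair: q_F = 8, q_E = 43/2.
Price P = 231 - 4·(59/2) = 113.
Flint's profit: (113 - 81)·8 = 256.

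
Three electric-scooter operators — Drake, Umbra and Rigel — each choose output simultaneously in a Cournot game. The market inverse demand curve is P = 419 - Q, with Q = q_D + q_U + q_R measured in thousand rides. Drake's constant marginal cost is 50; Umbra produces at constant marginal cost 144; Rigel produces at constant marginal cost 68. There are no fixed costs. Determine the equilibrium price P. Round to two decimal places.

Drake's profit: π_D = (419 - Q)q_D - (50q_D). Setting ∂π_D/∂q_D = 0: 369 - 2q_D - (q_U + q_R) = 0.
Umbra's first-order condition: 275 - 2q_U - (q_D + q_R) = 0.
Rigel's first-order condition: 351 - 2q_R - (q_D + q_U) = 0.
Summing all 3 equations gives 995 − 4Q = 0, hence Q = 995/4.
Back-substituting: q_D = (369 − 995/4) = 481/4, q_U = (275 − 995/4) = 105/4, q_R = (351 − 995/4) = 409/4.
Total output Q = 995/4, so price P = 419 - 995/4 = 681/4.

170.25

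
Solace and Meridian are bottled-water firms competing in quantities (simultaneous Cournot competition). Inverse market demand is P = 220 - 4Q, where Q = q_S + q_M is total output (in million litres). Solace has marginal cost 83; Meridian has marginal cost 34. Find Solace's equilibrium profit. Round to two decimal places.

Solace's profit: π_S = (220 - 4Q)q_S - (83q_S). Setting ∂π_S/∂q_S = 0: 137 - 8q_S - 4(q_M) = 0.
Meridian's profit: π_M = (220 - 4Q)q_M - (34q_M). Setting ∂π_M/∂q_M = 0: 186 - 8q_M - 4(q_S) = 0.
Best responses: q_S = (137 - 4q_M)/8, q_M = (186 - 4q_S)/8.
Solving the pair: q_S = 22/3, q_M = 235/12.
Price P = 220 - 4·(323/12) = 337/3.
Solace's profit: (337/3 - 83)·(22/3) = 1936/9.

215.11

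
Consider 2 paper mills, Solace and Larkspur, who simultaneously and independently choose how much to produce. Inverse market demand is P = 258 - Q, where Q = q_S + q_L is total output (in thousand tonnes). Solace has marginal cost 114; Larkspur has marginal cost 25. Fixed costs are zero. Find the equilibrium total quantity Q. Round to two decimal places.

125.67

Solace's profit: π_S = (258 - Q)q_S - (114q_S). Setting ∂π_S/∂q_S = 0: 144 - 2q_S - (q_L) = 0.
Larkspur's profit: π_L = (258 - Q)q_L - (25q_L). Setting ∂π_L/∂q_L = 0: 233 - 2q_L - (q_S) = 0.
Best responses: q_S = (144 - q_L)/2, q_L = (233 - q_S)/2.
Substituting one into the other gives q_S = 55/3 and q_L = 322/3.
Total output Q = 55/3 + 322/3 = 377/3.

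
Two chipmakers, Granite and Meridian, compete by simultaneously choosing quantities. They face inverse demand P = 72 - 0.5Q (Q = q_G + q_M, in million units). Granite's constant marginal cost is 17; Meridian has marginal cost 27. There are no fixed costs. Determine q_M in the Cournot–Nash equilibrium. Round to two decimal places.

23.33

Granite's profit: π_G = (72 - 0.5Q)q_G - (17q_G). Setting ∂π_G/∂q_G = 0: 55 - q_G - (1/2)(q_M) = 0.
Meridian's profit: π_M = (72 - 0.5Q)q_M - (27q_M). Setting ∂π_M/∂q_M = 0: 45 - q_M - (1/2)(q_G) = 0.
So q_G = (55 - (1/2)q_M) and q_M = (45 - (1/2)q_G).
Substituting one into the other gives q_G = 130/3 and q_M = 70/3.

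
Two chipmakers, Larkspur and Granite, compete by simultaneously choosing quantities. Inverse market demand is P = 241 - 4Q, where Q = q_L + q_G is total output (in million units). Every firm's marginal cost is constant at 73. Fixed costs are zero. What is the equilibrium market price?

Each firm earns π_i = (241 - 4Q)q_i - 73q_i.
Setting ∂π_i/∂q_i = 0 with rivals' quantities fixed: 168 - 8q_i - 4q_j = 0.
With identical firms every q_j equals q_i, so q_j = q_i and 168 = 12q_i, giving q_i = 14.
Total output Q = 28, so price P = 241 - 4·28 = 129.

129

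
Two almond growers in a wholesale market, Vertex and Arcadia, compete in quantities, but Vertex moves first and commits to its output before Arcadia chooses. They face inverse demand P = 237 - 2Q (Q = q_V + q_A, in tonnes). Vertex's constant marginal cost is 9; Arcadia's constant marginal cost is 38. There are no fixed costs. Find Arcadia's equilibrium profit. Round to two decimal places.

Solve by backward induction. Given q_V, the follower Arcadia maximises π_A = (237 - 2q_V - 2q_A)q_A - 38q_A.
∂π_A/∂q_A = 199 - 2q_V - 4q_A = 0 gives the reaction function q_A = (199 - 2q_V)/4.
Vertex substitutes q_A(q_V) into its own profit: π_V = q_V(237 - 2q_V - (199 - 2q_V)/2) - 9q_V = (275/2 - q_V)q_V - 9q_V.
Leader FOC: 257/2 - 2q_V = 0, so q_V = 257/4.
Then q_A = (199 - 2·(257/4))/4 = 141/8.
Price P = 237 - 2·(655/8) = 293/4.
Arcadia's profit: (293/4 - 38)·(141/8) = 621.2813.

621.28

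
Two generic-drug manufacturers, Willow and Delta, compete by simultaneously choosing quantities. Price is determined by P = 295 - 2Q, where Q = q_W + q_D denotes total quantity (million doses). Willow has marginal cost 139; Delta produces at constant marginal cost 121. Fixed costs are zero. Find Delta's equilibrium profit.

Willow's profit: π_W = (295 - 2Q)q_W - (139q_W). Setting ∂π_W/∂q_W = 0: 156 - 4q_W - 2(q_D) = 0.
Delta's first-order condition: 174 - 4q_D - 2(q_W) = 0.
Best responses: q_W = (156 - 2q_D)/4, q_D = (174 - 2q_W)/4.
Solving the pair: q_W = 23, q_D = 32.
Price P = 295 - 2·55 = 185.
Delta's profit: (185 - 121)·32 = 2048.

2048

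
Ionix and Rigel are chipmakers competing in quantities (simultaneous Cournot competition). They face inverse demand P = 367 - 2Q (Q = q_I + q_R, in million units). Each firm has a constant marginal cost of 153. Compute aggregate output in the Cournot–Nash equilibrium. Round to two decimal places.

Each firm earns π_i = (367 - 2Q)q_i - 153q_i.
Setting ∂π_i/∂q_i = 0 with rivals' quantities fixed: 214 - 4q_i - 2q_j = 0.
By symmetry each firm produces the same amount; substituting q_j = q_i yields q_i = 214/6 = 107/3.
Total output Q = 107/3 + 107/3 = 214/3.

71.33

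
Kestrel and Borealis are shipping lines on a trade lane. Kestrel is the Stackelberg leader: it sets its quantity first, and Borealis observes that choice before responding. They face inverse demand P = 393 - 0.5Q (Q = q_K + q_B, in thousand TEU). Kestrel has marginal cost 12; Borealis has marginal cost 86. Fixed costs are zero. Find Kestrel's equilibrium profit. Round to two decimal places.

The follower Borealis best-responds to any q_K: π_B = (393 - 0.5Q)q_B - 86q_B.
∂π_B/∂q_B = 307 - (1/2)q_K - q_B = 0 gives the reaction function q_B = (307 - (1/2)q_K).
The leader anticipates this reaction. Substituting into P = 393 - 0.5Q gives P = 479/2 - (1/4)q_K, so π_K = (479/2 - (1/4)q_K)q_K - 12q_K.
Maximising: ∂π_K/∂q_K = 455/2 - (1/2)q_K = 0, giving q_K = 455.
Then q_B = (307 - (1/2)·455) = 159/2.
Price P = 393 - (1/2)·(1069/2) = 503/4.
Kestrel's profit: (503/4 - 12)·455 = 51756.2500.

51756.25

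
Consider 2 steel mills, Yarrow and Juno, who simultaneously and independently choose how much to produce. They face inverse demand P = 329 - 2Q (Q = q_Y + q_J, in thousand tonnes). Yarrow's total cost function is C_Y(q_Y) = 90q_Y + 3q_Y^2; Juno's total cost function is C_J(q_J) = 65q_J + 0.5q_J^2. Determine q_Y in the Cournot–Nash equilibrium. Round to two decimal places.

Yarrow's profit: π_Y = (329 - 2Q)q_Y - (90q_Y + 3q_Y²). Setting ∂π_Y/∂q_Y = 0: 239 - 10q_Y - 2(q_J) = 0.
Juno's profit: π_J = (329 - 2Q)q_J - (65q_J + (1/2)q_J²). Setting ∂π_J/∂q_J = 0: 264 - 5q_J - 2(q_Y) = 0.
Best responses: q_Y = (239 - 2q_J)/10, q_J = (264 - 2q_Y)/5.
Substituting one into the other gives q_Y = 29/2 and q_J = 47.

14.50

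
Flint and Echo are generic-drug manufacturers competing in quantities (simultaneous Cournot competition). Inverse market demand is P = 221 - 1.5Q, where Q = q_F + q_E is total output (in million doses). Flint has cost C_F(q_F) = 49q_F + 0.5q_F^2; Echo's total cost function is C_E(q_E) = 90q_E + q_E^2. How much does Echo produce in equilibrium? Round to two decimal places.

14.99

Flint's profit: π_F = (221 - 1.5Q)q_F - (49q_F + (1/2)q_F²). Setting ∂π_F/∂q_F = 0: 172 - 4q_F - (3/2)(q_E) = 0.
Echo's profit: π_E = (221 - 1.5Q)q_E - (90q_E + q_E²). Setting ∂π_E/∂q_E = 0: 131 - 5q_E - (3/2)(q_F) = 0.
Rearranging gives the reaction functions q_F = (172 - (3/2)q_E)/4 and q_E = (131 - (3/2)q_F)/5.
Solving the pair: q_F = 37.3803, q_E = 1064/71.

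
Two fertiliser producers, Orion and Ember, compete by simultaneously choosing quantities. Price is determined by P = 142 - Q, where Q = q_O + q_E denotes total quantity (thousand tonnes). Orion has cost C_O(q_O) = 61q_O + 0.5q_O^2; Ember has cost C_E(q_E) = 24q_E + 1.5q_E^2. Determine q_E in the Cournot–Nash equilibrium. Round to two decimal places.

Orion's profit: π_O = (142 - Q)q_O - (61q_O + (1/2)q_O²). Setting ∂π_O/∂q_O = 0: 81 - 3q_O - (q_E) = 0.
Ember's first-order condition: 118 - 5q_E - (q_O) = 0.
So q_O = (81 - q_E)/3 and q_E = (118 - q_O)/5.
Solving the pair: q_O = 41/2, q_E = 39/2.

19.50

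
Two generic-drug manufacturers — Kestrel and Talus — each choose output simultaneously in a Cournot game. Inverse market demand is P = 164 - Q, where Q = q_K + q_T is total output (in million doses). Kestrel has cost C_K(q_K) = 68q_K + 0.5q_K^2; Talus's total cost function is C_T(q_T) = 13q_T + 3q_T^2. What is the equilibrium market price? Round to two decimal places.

121.65

Kestrel's profit: π_K = (164 - Q)q_K - (68q_K + (1/2)q_K²). Setting ∂π_K/∂q_K = 0: 96 - 3q_K - (q_T) = 0.
Talus's profit: π_T = (164 - Q)q_T - (13q_T + 3q_T²). Setting ∂π_T/∂q_T = 0: 151 - 8q_T - (q_K) = 0.
So q_K = (96 - q_T)/3 and q_T = (151 - q_K)/8.
Solving the pair: q_K = 617/23, q_T = 357/23.
Total output Q = 974/23, so price P = 164 - 974/23 = 121.6522.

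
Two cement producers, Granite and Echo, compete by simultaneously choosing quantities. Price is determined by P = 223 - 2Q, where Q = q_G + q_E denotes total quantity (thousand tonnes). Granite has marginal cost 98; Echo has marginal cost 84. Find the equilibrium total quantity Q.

Granite's profit: π_G = (223 - 2Q)q_G - (98q_G). Setting ∂π_G/∂q_G = 0: 125 - 4q_G - 2(q_E) = 0.
Echo's profit: π_E = (223 - 2Q)q_E - (84q_E). Setting ∂π_E/∂q_E = 0: 139 - 4q_E - 2(q_G) = 0.
So q_G = (125 - 2q_E)/4 and q_E = (139 - 2q_G)/4.
Substituting one into the other gives q_G = 37/2 and q_E = 51/2.
Total output Q = 37/2 + 51/2 = 44.

44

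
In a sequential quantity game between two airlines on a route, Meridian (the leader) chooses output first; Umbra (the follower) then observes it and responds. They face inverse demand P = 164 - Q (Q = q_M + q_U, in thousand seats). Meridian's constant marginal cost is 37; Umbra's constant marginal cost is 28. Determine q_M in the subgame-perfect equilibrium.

Solve by backward induction. Given q_M, the follower Umbra maximises π_U = (164 - q_M - q_U)q_U - 28q_U.
∂π_U/∂q_U = 136 - q_M - 2q_U = 0 gives the reaction function q_U = (136 - q_M)/2.
The leader anticipates this reaction. Substituting into P = 164 - Q gives P = 96 - (1/2)q_M, so π_M = (96 - (1/2)q_M)q_M - 37q_M.
The leader's first-order condition 59 - q_M = 0 yields q_M = 59.
Then q_U = (136 - 59)/2 = 77/2.

59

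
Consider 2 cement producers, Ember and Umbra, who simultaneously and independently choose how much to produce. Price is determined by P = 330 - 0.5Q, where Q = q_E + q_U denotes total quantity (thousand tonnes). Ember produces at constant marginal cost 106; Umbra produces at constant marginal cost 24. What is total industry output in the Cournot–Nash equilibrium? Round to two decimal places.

Ember's profit: π_E = (330 - 0.5Q)q_E - (106q_E). Setting ∂π_E/∂q_E = 0: 224 - q_E - (1/2)(q_U) = 0.
Umbra's first-order condition: 306 - q_U - (1/2)(q_E) = 0.
Best responses: q_E = (224 - (1/2)q_U), q_U = (306 - (1/2)q_E).
Solving the pair: q_E = 284/3, q_U = 776/3.
Total output Q = 284/3 + 776/3 = 1060/3.

353.33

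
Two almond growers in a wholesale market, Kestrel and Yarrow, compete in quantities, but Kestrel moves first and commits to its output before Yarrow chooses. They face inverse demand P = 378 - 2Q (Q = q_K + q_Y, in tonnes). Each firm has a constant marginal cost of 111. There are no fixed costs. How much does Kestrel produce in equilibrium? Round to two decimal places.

66.75

Solve by backward induction. Given q_K, the follower Yarrow maximises π_Y = (378 - 2q_K - 2q_Y)q_Y - 111q_Y.
∂π_Y/∂q_Y = 267 - 2q_K - 4q_Y = 0 gives the reaction function q_Y = (267 - 2q_K)/4.
Kestrel substitutes q_Y(q_K) into its own profit: π_K = q_K(378 - 2q_K - (267 - 2q_K)/2) - 111q_K = (489/2 - q_K)q_K - 111q_K.
Leader FOC: 267/2 - 2q_K = 0, so q_K = 267/4.
Then q_Y = (267 - 2·(267/4))/4 = 267/8.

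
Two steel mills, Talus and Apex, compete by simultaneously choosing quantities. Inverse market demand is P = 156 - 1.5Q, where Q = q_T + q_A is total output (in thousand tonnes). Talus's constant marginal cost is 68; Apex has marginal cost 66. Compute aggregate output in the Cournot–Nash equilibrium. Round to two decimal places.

39.56

Talus's profit: π_T = (156 - 1.5Q)q_T - (68q_T). Setting ∂π_T/∂q_T = 0: 88 - 3q_T - (3/2)(q_A) = 0.
Apex's profit: π_A = (156 - 1.5Q)q_A - (66q_A). Setting ∂π_A/∂q_A = 0: 90 - 3q_A - (3/2)(q_T) = 0.
Rearranging gives the reaction functions q_T = (88 - (3/2)q_A)/3 and q_A = (90 - (3/2)q_T)/3.
Solving the pair: q_T = 172/9, q_A = 184/9.
Total output Q = 172/9 + 184/9 = 356/9.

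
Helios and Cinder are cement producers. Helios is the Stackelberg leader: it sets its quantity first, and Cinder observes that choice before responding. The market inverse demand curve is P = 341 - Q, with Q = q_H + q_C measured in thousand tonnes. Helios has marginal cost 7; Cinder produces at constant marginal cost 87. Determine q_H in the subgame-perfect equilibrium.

207

Solve by backward induction. Given q_H, the follower Cinder maximises π_C = (341 - q_H - q_C)q_C - 87q_C.
Setting the follower's marginal profit to zero, 254 - q_H - 2q_C = 0, i.e. q_C = (254 - q_H)/2.
Helios substitutes q_C(q_H) into its own profit: π_H = q_H(341 - q_H - (254 - q_H)/2) - 7q_H = (214 - (1/2)q_H)q_H - 7q_H.
The leader's first-order condition 207 - q_H = 0 yields q_H = 207.
Then q_C = (254 - 207)/2 = 47/2.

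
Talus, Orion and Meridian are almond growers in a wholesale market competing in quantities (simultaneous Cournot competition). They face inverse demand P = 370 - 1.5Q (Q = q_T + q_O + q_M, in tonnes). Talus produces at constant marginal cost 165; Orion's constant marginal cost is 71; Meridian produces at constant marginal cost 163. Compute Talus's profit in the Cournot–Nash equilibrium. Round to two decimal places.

495.04

Talus's profit: π_T = (370 - 1.5Q)q_T - (165q_T). Setting ∂π_T/∂q_T = 0: 205 - 3q_T - (3/2)(q_O + q_M) = 0.
Orion's first-order condition: 299 - 3q_O - (3/2)(q_T + q_M) = 0.
Meridian's profit: π_M = (370 - 1.5Q)q_M - (163q_M). Setting ∂π_M/∂q_M = 0: 207 - 3q_M - (3/2)(q_T + q_O) = 0.
Adding the 3 first-order conditions: 711 − 6Q = 0, so Q = 237/2.
Back-substituting: q_T = (205 − 711/4)/(3/2) = 109/6, q_O = (299 − 711/4)/(3/2) = 485/6, q_M = (207 − 711/4)/(3/2) = 39/2.
Price P = 370 - (3/2)·(237/2) = 769/4.
Talus's profit: (769/4 - 165)·(109/6) = 495.0417.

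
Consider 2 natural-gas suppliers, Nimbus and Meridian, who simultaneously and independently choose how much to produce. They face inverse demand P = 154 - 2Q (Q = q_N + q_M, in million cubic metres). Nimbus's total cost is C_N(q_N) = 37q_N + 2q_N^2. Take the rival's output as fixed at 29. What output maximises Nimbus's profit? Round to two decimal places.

With the rival's output fixed at 29, Nimbus's profit is π_N = (154 - 2·29 - 2q_N)q_N - (37q_N + 2q_N²) = (96 - 2q_N)q_N - (37q_N + 2q_N²).
∂π_N/∂q_N = 59 - 8q_N = 0, so q_N = 59/8.

7.38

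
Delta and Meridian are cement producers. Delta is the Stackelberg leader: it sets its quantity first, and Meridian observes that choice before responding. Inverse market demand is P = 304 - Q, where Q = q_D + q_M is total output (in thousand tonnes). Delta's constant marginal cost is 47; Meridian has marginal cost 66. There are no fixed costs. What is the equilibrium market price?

116

Solve by backward induction. Given q_D, the follower Meridian maximises π_M = (304 - q_D - q_M)q_M - 66q_M.
∂π_M/∂q_M = 238 - q_D - 2q_M = 0 gives the reaction function q_M = (238 - q_D)/2.
Delta substitutes q_M(q_D) into its own profit: π_D = q_D(304 - q_D - (238 - q_D)/2) - 47q_D = (185 - (1/2)q_D)q_D - 47q_D.
The leader's first-order condition 138 - q_D = 0 yields q_D = 138.
Then q_M = (238 - 138)/2 = 50.
Total output Q = 188, so price P = 304 - 188 = 116.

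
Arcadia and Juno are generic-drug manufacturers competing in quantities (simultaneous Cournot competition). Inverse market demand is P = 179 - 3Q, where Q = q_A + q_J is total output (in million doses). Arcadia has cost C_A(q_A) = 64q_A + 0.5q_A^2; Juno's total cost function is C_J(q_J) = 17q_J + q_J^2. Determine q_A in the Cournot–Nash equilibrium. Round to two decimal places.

Arcadia's profit: π_A = (179 - 3Q)q_A - (64q_A + (1/2)q_A²). Setting ∂π_A/∂q_A = 0: 115 - 7q_A - 3(q_J) = 0.
Juno's first-order condition: 162 - 8q_J - 3(q_A) = 0.
Best responses: q_A = (115 - 3q_J)/7, q_J = (162 - 3q_A)/8.
Solving the pair: q_A = 434/47, q_J = 789/47.

9.23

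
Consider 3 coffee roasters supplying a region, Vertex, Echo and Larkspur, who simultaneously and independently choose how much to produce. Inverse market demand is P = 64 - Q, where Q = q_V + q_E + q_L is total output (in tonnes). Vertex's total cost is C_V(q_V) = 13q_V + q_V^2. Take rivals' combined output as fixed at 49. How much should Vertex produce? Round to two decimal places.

With rivals' combined output fixed at 49, Vertex's profit is π_V = (64 - 49 - q_V)q_V - (13q_V + q_V²) = (15 - q_V)q_V - (13q_V + q_V²).
∂π_V/∂q_V = 2 - 4q_V = 0, so q_V = 1/2.

0.50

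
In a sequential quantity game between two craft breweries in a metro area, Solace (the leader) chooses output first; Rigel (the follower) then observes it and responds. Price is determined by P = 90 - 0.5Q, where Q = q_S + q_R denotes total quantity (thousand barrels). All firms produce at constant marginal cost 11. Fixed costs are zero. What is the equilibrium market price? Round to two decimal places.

Solve by backward induction. Given q_S, the follower Rigel maximises π_R = (90 - (1/2)q_S - (1/2)q_R)q_R - 11q_R.
∂π_R/∂q_R = 79 - (1/2)q_S - q_R = 0 gives the reaction function q_R = (79 - (1/2)q_S).
The leader anticipates this reaction. Substituting into P = 90 - 0.5Q gives P = 101/2 - (1/4)q_S, so π_S = (101/2 - (1/4)q_S)q_S - 11q_S.
The leader's first-order condition 79/2 - (1/2)q_S = 0 yields q_S = 79.
Then q_R = (79 - (1/2)·79) = 79/2.
Total output Q = 237/2, so price P = 90 - (1/2)·(237/2) = 123/4.

30.75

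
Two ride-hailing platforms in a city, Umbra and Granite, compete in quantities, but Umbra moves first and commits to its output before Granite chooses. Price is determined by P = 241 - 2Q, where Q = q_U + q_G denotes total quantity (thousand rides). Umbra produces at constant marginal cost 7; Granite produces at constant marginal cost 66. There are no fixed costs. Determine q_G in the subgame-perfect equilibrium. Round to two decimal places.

Solve by backward induction. Given q_U, the follower Granite maximises π_G = (241 - 2q_U - 2q_G)q_G - 66q_G.
∂π_G/∂q_G = 175 - 2q_U - 4q_G = 0 gives the reaction function q_G = (175 - 2q_U)/4.
The leader anticipates this reaction. Substituting into P = 241 - 2Q gives P = 307/2 - q_U, so π_U = (307/2 - q_U)q_U - 7q_U.
The leader's first-order condition 293/2 - 2q_U = 0 yields q_U = 293/4.
Then q_G = (175 - 2·(293/4))/4 = 57/8.

7.13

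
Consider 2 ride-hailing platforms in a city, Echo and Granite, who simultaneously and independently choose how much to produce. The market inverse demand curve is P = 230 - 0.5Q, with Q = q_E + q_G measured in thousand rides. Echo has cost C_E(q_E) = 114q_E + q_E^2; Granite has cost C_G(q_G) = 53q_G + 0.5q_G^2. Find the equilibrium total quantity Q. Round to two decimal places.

107.22

Echo's profit: π_E = (230 - 0.5Q)q_E - (114q_E + q_E²). Setting ∂π_E/∂q_E = 0: 116 - 3q_E - (1/2)(q_G) = 0.
Granite's profit: π_G = (230 - 0.5Q)q_G - (53q_G + (1/2)q_G²). Setting ∂π_G/∂q_G = 0: 177 - 2q_G - (1/2)(q_E) = 0.
Best responses: q_E = (116 - (1/2)q_G)/3, q_G = (177 - (1/2)q_E)/2.
Solving the pair: q_E = 574/23, q_G = 1892/23.
Total output Q = 574/23 + 1892/23 = 107.2174.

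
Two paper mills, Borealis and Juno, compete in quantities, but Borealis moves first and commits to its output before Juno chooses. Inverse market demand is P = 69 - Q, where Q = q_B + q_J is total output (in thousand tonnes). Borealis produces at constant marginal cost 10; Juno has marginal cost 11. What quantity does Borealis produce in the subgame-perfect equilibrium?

Solve by backward induction. Given q_B, the follower Juno maximises π_J = (69 - q_B - q_J)q_J - 11q_J.
∂π_J/∂q_J = 58 - q_B - 2q_J = 0 gives the reaction function q_J = (58 - q_B)/2.
The leader anticipates this reaction. Substituting into P = 69 - Q gives P = 40 - (1/2)q_B, so π_B = (40 - (1/2)q_B)q_B - 10q_B.
Leader FOC: 30 - q_B = 0, so q_B = 30.
Then q_J = (58 - 30)/2 = 14.

30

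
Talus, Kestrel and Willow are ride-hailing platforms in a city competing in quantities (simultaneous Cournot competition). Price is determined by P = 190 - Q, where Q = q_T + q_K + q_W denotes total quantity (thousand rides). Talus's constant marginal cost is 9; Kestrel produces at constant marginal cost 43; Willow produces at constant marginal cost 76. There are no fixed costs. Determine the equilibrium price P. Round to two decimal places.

Talus's profit: π_T = (190 - Q)q_T - (9q_T). Setting ∂π_T/∂q_T = 0: 181 - 2q_T - (q_K + q_W) = 0.
Kestrel's profit: π_K = (190 - Q)q_K - (43q_K). Setting ∂π_K/∂q_K = 0: 147 - 2q_K - (q_T + q_W) = 0.
Willow's first-order condition: 114 - 2q_W - (q_T + q_K) = 0.
Adding the 3 conditions: 442 − 2Q − 2Q = 0, i.e. Q = 221/2.
Back-substituting: q_T = (181 − 221/2) = 141/2, q_K = (147 − 221/2) = 73/2, q_W = (114 − 221/2) = 7/2.
Total output Q = 221/2, so price P = 190 - 221/2 = 159/2.

79.50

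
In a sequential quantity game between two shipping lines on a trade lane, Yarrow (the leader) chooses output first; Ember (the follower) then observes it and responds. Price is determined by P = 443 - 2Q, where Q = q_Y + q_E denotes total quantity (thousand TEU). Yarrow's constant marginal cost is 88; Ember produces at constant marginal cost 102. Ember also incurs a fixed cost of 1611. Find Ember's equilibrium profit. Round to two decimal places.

1450.53

Solve by backward induction. Given q_Y, the follower Ember maximises π_E = (443 - 2q_Y - 2q_E)q_E - 102q_E.
Setting the follower's marginal profit to zero, 341 - 2q_Y - 4q_E = 0, i.e. q_E = (341 - 2q_Y)/4.
The leader anticipates this reaction. Substituting into P = 443 - 2Q gives P = 545/2 - q_Y, so π_Y = (545/2 - q_Y)q_Y - 88q_Y.
The leader's first-order condition 369/2 - 2q_Y = 0 yields q_Y = 369/4.
Then q_E = (341 - 2·(369/4))/4 = 313/8.
Price P = 443 - 2·(1051/8) = 721/4.
Ember's profit: (721/4 - 102)·(313/8) - 1611 = 1450.5313.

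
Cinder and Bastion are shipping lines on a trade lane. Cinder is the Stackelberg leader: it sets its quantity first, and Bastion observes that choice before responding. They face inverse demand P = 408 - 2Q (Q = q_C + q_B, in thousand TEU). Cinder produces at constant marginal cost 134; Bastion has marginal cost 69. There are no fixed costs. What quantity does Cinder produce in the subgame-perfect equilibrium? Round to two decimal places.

52.25

The follower Bastion best-responds to any q_C: π_B = (408 - 2Q)q_B - 69q_B.
∂π_B/∂q_B = 339 - 2q_C - 4q_B = 0 gives the reaction function q_B = (339 - 2q_C)/4.
The leader anticipates this reaction. Substituting into P = 408 - 2Q gives P = 477/2 - q_C, so π_C = (477/2 - q_C)q_C - 134q_C.
Leader FOC: 209/2 - 2q_C = 0, so q_C = 209/4.
Then q_B = (339 - 2·(209/4))/4 = 469/8.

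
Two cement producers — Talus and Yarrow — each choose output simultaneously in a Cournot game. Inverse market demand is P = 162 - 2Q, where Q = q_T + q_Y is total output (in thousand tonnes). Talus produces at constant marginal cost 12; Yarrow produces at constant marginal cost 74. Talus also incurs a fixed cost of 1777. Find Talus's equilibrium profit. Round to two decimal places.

719.89

Talus's profit: π_T = (162 - 2Q)q_T - (12q_T). Setting ∂π_T/∂q_T = 0: 150 - 4q_T - 2(q_Y) = 0.
Yarrow's first-order condition: 88 - 4q_Y - 2(q_T) = 0.
Best responses: q_T = (150 - 2q_Y)/4, q_Y = (88 - 2q_T)/4.
Solving the pair: q_T = 106/3, q_Y = 13/3.
Price P = 162 - 2·(119/3) = 248/3.
Talus's profit: (248/3 - 12)·(106/3) - 1777 = 719.8889.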